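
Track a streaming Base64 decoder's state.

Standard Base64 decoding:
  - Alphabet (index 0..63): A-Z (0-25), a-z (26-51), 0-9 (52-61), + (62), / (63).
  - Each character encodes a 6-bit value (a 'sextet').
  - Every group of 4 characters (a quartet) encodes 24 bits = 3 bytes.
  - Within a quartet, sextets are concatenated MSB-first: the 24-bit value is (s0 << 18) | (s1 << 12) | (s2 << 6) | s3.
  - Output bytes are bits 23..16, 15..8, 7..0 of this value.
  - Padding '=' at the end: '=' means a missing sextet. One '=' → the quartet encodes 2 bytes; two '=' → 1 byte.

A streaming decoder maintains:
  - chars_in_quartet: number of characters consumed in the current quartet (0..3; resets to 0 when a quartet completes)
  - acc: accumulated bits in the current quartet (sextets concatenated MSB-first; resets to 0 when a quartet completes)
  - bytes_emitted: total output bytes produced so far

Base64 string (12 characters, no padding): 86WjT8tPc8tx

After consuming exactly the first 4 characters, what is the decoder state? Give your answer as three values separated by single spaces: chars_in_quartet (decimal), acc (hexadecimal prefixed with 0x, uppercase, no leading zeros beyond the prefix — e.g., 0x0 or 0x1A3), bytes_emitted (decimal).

After char 0 ('8'=60): chars_in_quartet=1 acc=0x3C bytes_emitted=0
After char 1 ('6'=58): chars_in_quartet=2 acc=0xF3A bytes_emitted=0
After char 2 ('W'=22): chars_in_quartet=3 acc=0x3CE96 bytes_emitted=0
After char 3 ('j'=35): chars_in_quartet=4 acc=0xF3A5A3 -> emit F3 A5 A3, reset; bytes_emitted=3

Answer: 0 0x0 3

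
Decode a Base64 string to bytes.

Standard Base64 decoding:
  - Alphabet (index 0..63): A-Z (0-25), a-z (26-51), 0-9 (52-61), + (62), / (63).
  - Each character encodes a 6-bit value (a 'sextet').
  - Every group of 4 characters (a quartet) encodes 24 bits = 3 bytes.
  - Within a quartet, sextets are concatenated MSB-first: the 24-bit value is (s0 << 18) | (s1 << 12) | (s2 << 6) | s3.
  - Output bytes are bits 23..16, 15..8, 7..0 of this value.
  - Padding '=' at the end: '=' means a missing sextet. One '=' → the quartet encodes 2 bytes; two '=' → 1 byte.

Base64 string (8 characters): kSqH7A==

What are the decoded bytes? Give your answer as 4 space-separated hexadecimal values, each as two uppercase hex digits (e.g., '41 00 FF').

Answer: 91 2A 87 EC

Derivation:
After char 0 ('k'=36): chars_in_quartet=1 acc=0x24 bytes_emitted=0
After char 1 ('S'=18): chars_in_quartet=2 acc=0x912 bytes_emitted=0
After char 2 ('q'=42): chars_in_quartet=3 acc=0x244AA bytes_emitted=0
After char 3 ('H'=7): chars_in_quartet=4 acc=0x912A87 -> emit 91 2A 87, reset; bytes_emitted=3
After char 4 ('7'=59): chars_in_quartet=1 acc=0x3B bytes_emitted=3
After char 5 ('A'=0): chars_in_quartet=2 acc=0xEC0 bytes_emitted=3
Padding '==': partial quartet acc=0xEC0 -> emit EC; bytes_emitted=4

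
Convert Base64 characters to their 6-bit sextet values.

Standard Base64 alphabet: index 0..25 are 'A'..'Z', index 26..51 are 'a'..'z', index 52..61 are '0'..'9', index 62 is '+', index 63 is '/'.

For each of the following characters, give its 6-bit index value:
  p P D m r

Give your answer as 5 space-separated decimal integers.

'p': a..z range, 26 + ord('p') − ord('a') = 41
'P': A..Z range, ord('P') − ord('A') = 15
'D': A..Z range, ord('D') − ord('A') = 3
'm': a..z range, 26 + ord('m') − ord('a') = 38
'r': a..z range, 26 + ord('r') − ord('a') = 43

Answer: 41 15 3 38 43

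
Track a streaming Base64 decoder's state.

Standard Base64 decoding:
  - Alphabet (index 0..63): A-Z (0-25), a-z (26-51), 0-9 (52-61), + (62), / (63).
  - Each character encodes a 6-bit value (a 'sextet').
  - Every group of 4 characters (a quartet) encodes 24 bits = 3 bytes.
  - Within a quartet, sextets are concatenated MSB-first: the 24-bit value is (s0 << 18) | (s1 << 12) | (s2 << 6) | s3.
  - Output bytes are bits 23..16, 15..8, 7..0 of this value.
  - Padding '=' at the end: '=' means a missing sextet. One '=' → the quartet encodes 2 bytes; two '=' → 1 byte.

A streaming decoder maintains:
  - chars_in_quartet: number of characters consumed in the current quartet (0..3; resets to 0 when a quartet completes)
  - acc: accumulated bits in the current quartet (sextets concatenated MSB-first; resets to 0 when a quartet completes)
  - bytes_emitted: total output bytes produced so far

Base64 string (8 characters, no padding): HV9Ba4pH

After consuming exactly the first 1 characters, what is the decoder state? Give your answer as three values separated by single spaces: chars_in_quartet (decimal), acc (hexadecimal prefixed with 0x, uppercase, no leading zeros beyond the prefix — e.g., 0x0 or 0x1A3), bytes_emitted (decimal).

After char 0 ('H'=7): chars_in_quartet=1 acc=0x7 bytes_emitted=0

Answer: 1 0x7 0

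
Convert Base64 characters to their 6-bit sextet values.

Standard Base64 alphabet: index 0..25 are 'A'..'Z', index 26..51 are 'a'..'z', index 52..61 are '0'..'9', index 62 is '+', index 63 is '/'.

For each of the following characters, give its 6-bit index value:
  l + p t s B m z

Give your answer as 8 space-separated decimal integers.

'l': a..z range, 26 + ord('l') − ord('a') = 37
'+': index 62
'p': a..z range, 26 + ord('p') − ord('a') = 41
't': a..z range, 26 + ord('t') − ord('a') = 45
's': a..z range, 26 + ord('s') − ord('a') = 44
'B': A..Z range, ord('B') − ord('A') = 1
'm': a..z range, 26 + ord('m') − ord('a') = 38
'z': a..z range, 26 + ord('z') − ord('a') = 51

Answer: 37 62 41 45 44 1 38 51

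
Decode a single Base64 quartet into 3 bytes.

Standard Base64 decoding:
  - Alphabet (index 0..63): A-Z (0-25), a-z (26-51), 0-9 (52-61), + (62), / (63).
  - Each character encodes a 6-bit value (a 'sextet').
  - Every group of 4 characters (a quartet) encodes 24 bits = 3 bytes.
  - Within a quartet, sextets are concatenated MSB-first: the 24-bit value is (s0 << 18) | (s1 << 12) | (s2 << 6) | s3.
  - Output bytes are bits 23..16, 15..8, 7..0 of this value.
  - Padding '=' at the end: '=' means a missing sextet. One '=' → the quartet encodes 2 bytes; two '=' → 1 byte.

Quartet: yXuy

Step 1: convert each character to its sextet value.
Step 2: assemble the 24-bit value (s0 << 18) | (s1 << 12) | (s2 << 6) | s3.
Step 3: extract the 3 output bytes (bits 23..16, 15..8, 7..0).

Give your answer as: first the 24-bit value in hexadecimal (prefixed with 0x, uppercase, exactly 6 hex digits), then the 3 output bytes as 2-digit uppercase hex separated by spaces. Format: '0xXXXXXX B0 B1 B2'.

Sextets: y=50, X=23, u=46, y=50
24-bit: (50<<18) | (23<<12) | (46<<6) | 50
      = 0xC80000 | 0x017000 | 0x000B80 | 0x000032
      = 0xC97BB2
Bytes: (v>>16)&0xFF=C9, (v>>8)&0xFF=7B, v&0xFF=B2

Answer: 0xC97BB2 C9 7B B2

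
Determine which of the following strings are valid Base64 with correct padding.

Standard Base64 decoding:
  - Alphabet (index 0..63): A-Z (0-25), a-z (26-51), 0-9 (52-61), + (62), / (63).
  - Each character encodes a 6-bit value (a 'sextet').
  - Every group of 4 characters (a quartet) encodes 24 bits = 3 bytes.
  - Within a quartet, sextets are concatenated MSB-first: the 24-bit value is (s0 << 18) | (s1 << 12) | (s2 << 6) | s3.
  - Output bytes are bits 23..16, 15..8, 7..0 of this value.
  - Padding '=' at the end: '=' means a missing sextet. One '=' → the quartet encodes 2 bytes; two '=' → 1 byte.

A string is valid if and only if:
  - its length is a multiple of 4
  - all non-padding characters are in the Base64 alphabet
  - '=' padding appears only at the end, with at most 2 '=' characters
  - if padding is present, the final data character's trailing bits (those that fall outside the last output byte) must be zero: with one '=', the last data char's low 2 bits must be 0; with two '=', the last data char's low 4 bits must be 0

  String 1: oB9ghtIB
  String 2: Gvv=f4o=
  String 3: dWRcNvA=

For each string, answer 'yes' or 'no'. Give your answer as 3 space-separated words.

Answer: yes no yes

Derivation:
String 1: 'oB9ghtIB' → valid
String 2: 'Gvv=f4o=' → invalid (bad char(s): ['=']; '=' in middle)
String 3: 'dWRcNvA=' → valid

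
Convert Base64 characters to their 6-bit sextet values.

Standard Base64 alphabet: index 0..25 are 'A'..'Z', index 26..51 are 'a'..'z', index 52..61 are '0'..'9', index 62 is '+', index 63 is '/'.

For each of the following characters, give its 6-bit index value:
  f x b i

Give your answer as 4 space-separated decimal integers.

'f': a..z range, 26 + ord('f') − ord('a') = 31
'x': a..z range, 26 + ord('x') − ord('a') = 49
'b': a..z range, 26 + ord('b') − ord('a') = 27
'i': a..z range, 26 + ord('i') − ord('a') = 34

Answer: 31 49 27 34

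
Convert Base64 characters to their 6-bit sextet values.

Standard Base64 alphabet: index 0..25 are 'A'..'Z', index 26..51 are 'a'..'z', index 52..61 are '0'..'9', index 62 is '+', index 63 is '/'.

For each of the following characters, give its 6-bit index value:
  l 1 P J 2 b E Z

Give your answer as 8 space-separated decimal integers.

Answer: 37 53 15 9 54 27 4 25

Derivation:
'l': a..z range, 26 + ord('l') − ord('a') = 37
'1': 0..9 range, 52 + ord('1') − ord('0') = 53
'P': A..Z range, ord('P') − ord('A') = 15
'J': A..Z range, ord('J') − ord('A') = 9
'2': 0..9 range, 52 + ord('2') − ord('0') = 54
'b': a..z range, 26 + ord('b') − ord('a') = 27
'E': A..Z range, ord('E') − ord('A') = 4
'Z': A..Z range, ord('Z') − ord('A') = 25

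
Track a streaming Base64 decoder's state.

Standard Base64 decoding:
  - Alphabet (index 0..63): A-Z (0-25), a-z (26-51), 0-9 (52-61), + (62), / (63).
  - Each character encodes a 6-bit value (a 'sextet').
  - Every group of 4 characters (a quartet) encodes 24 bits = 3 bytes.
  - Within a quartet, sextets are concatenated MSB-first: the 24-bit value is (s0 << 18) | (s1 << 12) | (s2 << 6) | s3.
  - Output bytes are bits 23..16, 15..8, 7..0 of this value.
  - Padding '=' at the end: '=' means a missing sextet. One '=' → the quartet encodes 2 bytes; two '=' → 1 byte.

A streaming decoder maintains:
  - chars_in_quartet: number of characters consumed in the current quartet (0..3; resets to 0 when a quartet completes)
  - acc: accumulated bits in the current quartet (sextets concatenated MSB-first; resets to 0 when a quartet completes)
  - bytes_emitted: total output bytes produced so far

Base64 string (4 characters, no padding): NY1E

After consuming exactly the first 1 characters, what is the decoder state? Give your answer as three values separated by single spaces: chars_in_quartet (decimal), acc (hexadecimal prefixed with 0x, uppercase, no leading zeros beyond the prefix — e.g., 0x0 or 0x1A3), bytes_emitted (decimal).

Answer: 1 0xD 0

Derivation:
After char 0 ('N'=13): chars_in_quartet=1 acc=0xD bytes_emitted=0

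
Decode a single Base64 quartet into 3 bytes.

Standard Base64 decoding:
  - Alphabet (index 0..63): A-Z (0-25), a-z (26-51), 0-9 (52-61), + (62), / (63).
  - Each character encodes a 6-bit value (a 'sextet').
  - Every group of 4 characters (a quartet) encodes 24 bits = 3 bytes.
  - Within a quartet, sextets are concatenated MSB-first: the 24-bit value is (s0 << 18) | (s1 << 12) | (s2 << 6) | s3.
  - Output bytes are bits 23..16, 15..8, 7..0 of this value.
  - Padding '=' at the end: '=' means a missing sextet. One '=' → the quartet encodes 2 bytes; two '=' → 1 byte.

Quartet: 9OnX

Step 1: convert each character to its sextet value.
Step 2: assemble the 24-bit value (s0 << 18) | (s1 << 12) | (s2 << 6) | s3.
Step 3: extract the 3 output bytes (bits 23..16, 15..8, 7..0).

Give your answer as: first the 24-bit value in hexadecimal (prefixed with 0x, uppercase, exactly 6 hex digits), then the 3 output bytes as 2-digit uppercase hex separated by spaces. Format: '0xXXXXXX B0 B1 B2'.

Answer: 0xF4E9D7 F4 E9 D7

Derivation:
Sextets: 9=61, O=14, n=39, X=23
24-bit: (61<<18) | (14<<12) | (39<<6) | 23
      = 0xF40000 | 0x00E000 | 0x0009C0 | 0x000017
      = 0xF4E9D7
Bytes: (v>>16)&0xFF=F4, (v>>8)&0xFF=E9, v&0xFF=D7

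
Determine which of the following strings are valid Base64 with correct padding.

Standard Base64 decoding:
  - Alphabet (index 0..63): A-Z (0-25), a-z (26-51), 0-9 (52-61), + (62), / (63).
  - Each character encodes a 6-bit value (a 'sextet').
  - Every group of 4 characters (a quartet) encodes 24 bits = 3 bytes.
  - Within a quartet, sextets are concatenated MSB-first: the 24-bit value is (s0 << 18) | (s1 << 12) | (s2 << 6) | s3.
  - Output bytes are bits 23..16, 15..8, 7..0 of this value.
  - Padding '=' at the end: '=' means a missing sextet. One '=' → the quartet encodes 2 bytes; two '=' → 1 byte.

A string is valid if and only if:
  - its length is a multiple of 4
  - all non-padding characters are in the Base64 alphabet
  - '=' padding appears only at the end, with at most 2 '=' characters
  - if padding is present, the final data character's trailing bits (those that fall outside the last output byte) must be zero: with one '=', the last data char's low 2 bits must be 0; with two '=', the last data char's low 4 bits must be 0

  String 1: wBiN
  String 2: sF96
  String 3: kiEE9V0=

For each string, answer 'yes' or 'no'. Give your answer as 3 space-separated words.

String 1: 'wBiN' → valid
String 2: 'sF96' → valid
String 3: 'kiEE9V0=' → valid

Answer: yes yes yes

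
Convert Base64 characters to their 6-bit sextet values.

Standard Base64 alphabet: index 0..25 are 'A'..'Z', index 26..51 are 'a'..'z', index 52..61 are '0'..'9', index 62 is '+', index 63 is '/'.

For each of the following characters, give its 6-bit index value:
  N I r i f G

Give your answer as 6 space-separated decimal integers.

Answer: 13 8 43 34 31 6

Derivation:
'N': A..Z range, ord('N') − ord('A') = 13
'I': A..Z range, ord('I') − ord('A') = 8
'r': a..z range, 26 + ord('r') − ord('a') = 43
'i': a..z range, 26 + ord('i') − ord('a') = 34
'f': a..z range, 26 + ord('f') − ord('a') = 31
'G': A..Z range, ord('G') − ord('A') = 6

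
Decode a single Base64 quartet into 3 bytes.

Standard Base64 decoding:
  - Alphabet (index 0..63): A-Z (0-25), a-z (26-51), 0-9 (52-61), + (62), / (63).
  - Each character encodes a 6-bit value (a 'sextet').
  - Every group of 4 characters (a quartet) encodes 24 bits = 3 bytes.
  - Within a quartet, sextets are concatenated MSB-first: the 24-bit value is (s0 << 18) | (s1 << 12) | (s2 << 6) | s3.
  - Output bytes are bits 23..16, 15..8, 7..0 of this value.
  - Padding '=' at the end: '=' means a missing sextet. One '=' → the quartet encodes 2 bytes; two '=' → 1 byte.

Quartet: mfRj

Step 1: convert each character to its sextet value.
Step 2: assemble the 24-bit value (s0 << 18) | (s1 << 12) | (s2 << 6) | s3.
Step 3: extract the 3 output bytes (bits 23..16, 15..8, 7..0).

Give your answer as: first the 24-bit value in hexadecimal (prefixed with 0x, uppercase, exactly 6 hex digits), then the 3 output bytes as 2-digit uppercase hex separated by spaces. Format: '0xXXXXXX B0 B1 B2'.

Sextets: m=38, f=31, R=17, j=35
24-bit: (38<<18) | (31<<12) | (17<<6) | 35
      = 0x980000 | 0x01F000 | 0x000440 | 0x000023
      = 0x99F463
Bytes: (v>>16)&0xFF=99, (v>>8)&0xFF=F4, v&0xFF=63

Answer: 0x99F463 99 F4 63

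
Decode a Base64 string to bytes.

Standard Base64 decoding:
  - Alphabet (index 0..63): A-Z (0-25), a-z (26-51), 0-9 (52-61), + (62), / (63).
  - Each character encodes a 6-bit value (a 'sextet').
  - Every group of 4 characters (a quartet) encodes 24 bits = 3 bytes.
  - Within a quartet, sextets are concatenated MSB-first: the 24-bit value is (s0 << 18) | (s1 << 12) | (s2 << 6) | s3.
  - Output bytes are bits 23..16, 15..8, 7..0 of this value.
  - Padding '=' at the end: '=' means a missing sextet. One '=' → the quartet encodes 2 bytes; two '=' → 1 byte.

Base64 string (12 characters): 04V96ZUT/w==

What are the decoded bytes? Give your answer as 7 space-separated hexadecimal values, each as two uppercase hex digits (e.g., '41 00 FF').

Answer: D3 85 7D E9 95 13 FF

Derivation:
After char 0 ('0'=52): chars_in_quartet=1 acc=0x34 bytes_emitted=0
After char 1 ('4'=56): chars_in_quartet=2 acc=0xD38 bytes_emitted=0
After char 2 ('V'=21): chars_in_quartet=3 acc=0x34E15 bytes_emitted=0
After char 3 ('9'=61): chars_in_quartet=4 acc=0xD3857D -> emit D3 85 7D, reset; bytes_emitted=3
After char 4 ('6'=58): chars_in_quartet=1 acc=0x3A bytes_emitted=3
After char 5 ('Z'=25): chars_in_quartet=2 acc=0xE99 bytes_emitted=3
After char 6 ('U'=20): chars_in_quartet=3 acc=0x3A654 bytes_emitted=3
After char 7 ('T'=19): chars_in_quartet=4 acc=0xE99513 -> emit E9 95 13, reset; bytes_emitted=6
After char 8 ('/'=63): chars_in_quartet=1 acc=0x3F bytes_emitted=6
After char 9 ('w'=48): chars_in_quartet=2 acc=0xFF0 bytes_emitted=6
Padding '==': partial quartet acc=0xFF0 -> emit FF; bytes_emitted=7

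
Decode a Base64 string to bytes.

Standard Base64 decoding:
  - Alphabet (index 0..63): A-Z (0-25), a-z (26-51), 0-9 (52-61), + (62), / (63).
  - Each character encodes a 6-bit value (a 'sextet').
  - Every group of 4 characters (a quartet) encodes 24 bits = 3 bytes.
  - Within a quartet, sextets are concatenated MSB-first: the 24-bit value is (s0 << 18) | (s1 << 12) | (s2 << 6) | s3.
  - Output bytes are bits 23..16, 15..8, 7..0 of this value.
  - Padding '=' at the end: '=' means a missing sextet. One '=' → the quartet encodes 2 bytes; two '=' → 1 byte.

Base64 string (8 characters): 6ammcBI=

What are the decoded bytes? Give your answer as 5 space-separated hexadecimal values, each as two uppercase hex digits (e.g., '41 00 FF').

After char 0 ('6'=58): chars_in_quartet=1 acc=0x3A bytes_emitted=0
After char 1 ('a'=26): chars_in_quartet=2 acc=0xE9A bytes_emitted=0
After char 2 ('m'=38): chars_in_quartet=3 acc=0x3A6A6 bytes_emitted=0
After char 3 ('m'=38): chars_in_quartet=4 acc=0xE9A9A6 -> emit E9 A9 A6, reset; bytes_emitted=3
After char 4 ('c'=28): chars_in_quartet=1 acc=0x1C bytes_emitted=3
After char 5 ('B'=1): chars_in_quartet=2 acc=0x701 bytes_emitted=3
After char 6 ('I'=8): chars_in_quartet=3 acc=0x1C048 bytes_emitted=3
Padding '=': partial quartet acc=0x1C048 -> emit 70 12; bytes_emitted=5

Answer: E9 A9 A6 70 12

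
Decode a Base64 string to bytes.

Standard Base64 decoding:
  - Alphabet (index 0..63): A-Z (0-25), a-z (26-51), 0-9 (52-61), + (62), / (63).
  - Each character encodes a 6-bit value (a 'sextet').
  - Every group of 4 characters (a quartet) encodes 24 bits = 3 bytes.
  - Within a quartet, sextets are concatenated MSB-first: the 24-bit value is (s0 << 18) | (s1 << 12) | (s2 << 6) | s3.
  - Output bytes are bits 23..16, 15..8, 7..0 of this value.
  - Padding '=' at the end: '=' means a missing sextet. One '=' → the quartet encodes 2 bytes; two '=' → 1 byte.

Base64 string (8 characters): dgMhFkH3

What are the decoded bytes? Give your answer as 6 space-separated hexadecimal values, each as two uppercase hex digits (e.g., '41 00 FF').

After char 0 ('d'=29): chars_in_quartet=1 acc=0x1D bytes_emitted=0
After char 1 ('g'=32): chars_in_quartet=2 acc=0x760 bytes_emitted=0
After char 2 ('M'=12): chars_in_quartet=3 acc=0x1D80C bytes_emitted=0
After char 3 ('h'=33): chars_in_quartet=4 acc=0x760321 -> emit 76 03 21, reset; bytes_emitted=3
After char 4 ('F'=5): chars_in_quartet=1 acc=0x5 bytes_emitted=3
After char 5 ('k'=36): chars_in_quartet=2 acc=0x164 bytes_emitted=3
After char 6 ('H'=7): chars_in_quartet=3 acc=0x5907 bytes_emitted=3
After char 7 ('3'=55): chars_in_quartet=4 acc=0x1641F7 -> emit 16 41 F7, reset; bytes_emitted=6

Answer: 76 03 21 16 41 F7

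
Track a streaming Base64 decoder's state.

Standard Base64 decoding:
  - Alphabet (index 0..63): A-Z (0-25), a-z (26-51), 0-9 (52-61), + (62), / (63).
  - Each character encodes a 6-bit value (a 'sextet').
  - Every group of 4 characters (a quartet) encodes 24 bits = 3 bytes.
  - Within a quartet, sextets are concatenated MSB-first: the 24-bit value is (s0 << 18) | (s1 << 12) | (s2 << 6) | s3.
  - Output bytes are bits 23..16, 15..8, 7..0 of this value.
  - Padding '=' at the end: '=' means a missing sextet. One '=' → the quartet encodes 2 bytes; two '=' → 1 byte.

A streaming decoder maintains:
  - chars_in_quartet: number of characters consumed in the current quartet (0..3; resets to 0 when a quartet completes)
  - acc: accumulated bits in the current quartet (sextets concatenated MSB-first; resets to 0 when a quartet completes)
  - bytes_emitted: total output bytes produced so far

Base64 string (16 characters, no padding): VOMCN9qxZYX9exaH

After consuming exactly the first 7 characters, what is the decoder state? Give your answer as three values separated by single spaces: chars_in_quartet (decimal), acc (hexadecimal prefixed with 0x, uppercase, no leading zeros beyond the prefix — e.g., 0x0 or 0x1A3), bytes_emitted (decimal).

Answer: 3 0xDF6A 3

Derivation:
After char 0 ('V'=21): chars_in_quartet=1 acc=0x15 bytes_emitted=0
After char 1 ('O'=14): chars_in_quartet=2 acc=0x54E bytes_emitted=0
After char 2 ('M'=12): chars_in_quartet=3 acc=0x1538C bytes_emitted=0
After char 3 ('C'=2): chars_in_quartet=4 acc=0x54E302 -> emit 54 E3 02, reset; bytes_emitted=3
After char 4 ('N'=13): chars_in_quartet=1 acc=0xD bytes_emitted=3
After char 5 ('9'=61): chars_in_quartet=2 acc=0x37D bytes_emitted=3
After char 6 ('q'=42): chars_in_quartet=3 acc=0xDF6A bytes_emitted=3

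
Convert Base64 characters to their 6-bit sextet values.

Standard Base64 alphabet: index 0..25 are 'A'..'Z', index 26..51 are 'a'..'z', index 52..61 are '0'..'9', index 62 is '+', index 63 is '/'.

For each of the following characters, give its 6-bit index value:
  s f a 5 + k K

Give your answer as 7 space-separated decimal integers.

's': a..z range, 26 + ord('s') − ord('a') = 44
'f': a..z range, 26 + ord('f') − ord('a') = 31
'a': a..z range, 26 + ord('a') − ord('a') = 26
'5': 0..9 range, 52 + ord('5') − ord('0') = 57
'+': index 62
'k': a..z range, 26 + ord('k') − ord('a') = 36
'K': A..Z range, ord('K') − ord('A') = 10

Answer: 44 31 26 57 62 36 10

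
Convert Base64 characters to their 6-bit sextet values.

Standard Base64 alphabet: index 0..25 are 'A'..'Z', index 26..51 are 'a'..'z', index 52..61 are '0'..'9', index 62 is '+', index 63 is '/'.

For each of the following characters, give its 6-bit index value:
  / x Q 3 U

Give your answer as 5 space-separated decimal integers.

'/': index 63
'x': a..z range, 26 + ord('x') − ord('a') = 49
'Q': A..Z range, ord('Q') − ord('A') = 16
'3': 0..9 range, 52 + ord('3') − ord('0') = 55
'U': A..Z range, ord('U') − ord('A') = 20

Answer: 63 49 16 55 20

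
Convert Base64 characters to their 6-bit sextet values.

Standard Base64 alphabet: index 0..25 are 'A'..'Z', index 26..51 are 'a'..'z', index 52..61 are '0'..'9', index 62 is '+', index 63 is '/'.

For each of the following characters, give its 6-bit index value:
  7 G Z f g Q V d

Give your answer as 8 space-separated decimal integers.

'7': 0..9 range, 52 + ord('7') − ord('0') = 59
'G': A..Z range, ord('G') − ord('A') = 6
'Z': A..Z range, ord('Z') − ord('A') = 25
'f': a..z range, 26 + ord('f') − ord('a') = 31
'g': a..z range, 26 + ord('g') − ord('a') = 32
'Q': A..Z range, ord('Q') − ord('A') = 16
'V': A..Z range, ord('V') − ord('A') = 21
'd': a..z range, 26 + ord('d') − ord('a') = 29

Answer: 59 6 25 31 32 16 21 29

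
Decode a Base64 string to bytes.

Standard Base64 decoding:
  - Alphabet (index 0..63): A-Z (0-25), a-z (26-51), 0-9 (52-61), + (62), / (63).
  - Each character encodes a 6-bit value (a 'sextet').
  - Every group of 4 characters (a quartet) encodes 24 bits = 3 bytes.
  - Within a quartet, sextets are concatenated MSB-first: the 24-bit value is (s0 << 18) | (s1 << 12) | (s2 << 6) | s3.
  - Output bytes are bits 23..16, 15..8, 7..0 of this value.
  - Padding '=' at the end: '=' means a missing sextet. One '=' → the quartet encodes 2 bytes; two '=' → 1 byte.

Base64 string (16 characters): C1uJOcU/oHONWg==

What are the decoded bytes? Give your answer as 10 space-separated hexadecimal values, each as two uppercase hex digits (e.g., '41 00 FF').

Answer: 0B 5B 89 39 C5 3F A0 73 8D 5A

Derivation:
After char 0 ('C'=2): chars_in_quartet=1 acc=0x2 bytes_emitted=0
After char 1 ('1'=53): chars_in_quartet=2 acc=0xB5 bytes_emitted=0
After char 2 ('u'=46): chars_in_quartet=3 acc=0x2D6E bytes_emitted=0
After char 3 ('J'=9): chars_in_quartet=4 acc=0xB5B89 -> emit 0B 5B 89, reset; bytes_emitted=3
After char 4 ('O'=14): chars_in_quartet=1 acc=0xE bytes_emitted=3
After char 5 ('c'=28): chars_in_quartet=2 acc=0x39C bytes_emitted=3
After char 6 ('U'=20): chars_in_quartet=3 acc=0xE714 bytes_emitted=3
After char 7 ('/'=63): chars_in_quartet=4 acc=0x39C53F -> emit 39 C5 3F, reset; bytes_emitted=6
After char 8 ('o'=40): chars_in_quartet=1 acc=0x28 bytes_emitted=6
After char 9 ('H'=7): chars_in_quartet=2 acc=0xA07 bytes_emitted=6
After char 10 ('O'=14): chars_in_quartet=3 acc=0x281CE bytes_emitted=6
After char 11 ('N'=13): chars_in_quartet=4 acc=0xA0738D -> emit A0 73 8D, reset; bytes_emitted=9
After char 12 ('W'=22): chars_in_quartet=1 acc=0x16 bytes_emitted=9
After char 13 ('g'=32): chars_in_quartet=2 acc=0x5A0 bytes_emitted=9
Padding '==': partial quartet acc=0x5A0 -> emit 5A; bytes_emitted=10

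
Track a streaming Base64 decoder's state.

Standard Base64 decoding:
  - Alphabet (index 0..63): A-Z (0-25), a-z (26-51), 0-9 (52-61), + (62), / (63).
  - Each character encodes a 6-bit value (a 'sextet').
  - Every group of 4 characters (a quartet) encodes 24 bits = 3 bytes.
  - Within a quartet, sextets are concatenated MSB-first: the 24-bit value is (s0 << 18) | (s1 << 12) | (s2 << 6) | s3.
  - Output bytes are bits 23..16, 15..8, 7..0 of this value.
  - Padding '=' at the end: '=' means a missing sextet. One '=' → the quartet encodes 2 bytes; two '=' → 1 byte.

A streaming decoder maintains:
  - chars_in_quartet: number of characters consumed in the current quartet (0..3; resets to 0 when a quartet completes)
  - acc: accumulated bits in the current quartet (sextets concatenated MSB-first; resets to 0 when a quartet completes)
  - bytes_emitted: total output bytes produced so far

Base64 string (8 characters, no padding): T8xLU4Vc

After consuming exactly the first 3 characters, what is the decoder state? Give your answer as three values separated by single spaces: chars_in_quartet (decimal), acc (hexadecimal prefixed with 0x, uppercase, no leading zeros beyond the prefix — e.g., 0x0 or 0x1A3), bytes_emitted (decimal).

After char 0 ('T'=19): chars_in_quartet=1 acc=0x13 bytes_emitted=0
After char 1 ('8'=60): chars_in_quartet=2 acc=0x4FC bytes_emitted=0
After char 2 ('x'=49): chars_in_quartet=3 acc=0x13F31 bytes_emitted=0

Answer: 3 0x13F31 0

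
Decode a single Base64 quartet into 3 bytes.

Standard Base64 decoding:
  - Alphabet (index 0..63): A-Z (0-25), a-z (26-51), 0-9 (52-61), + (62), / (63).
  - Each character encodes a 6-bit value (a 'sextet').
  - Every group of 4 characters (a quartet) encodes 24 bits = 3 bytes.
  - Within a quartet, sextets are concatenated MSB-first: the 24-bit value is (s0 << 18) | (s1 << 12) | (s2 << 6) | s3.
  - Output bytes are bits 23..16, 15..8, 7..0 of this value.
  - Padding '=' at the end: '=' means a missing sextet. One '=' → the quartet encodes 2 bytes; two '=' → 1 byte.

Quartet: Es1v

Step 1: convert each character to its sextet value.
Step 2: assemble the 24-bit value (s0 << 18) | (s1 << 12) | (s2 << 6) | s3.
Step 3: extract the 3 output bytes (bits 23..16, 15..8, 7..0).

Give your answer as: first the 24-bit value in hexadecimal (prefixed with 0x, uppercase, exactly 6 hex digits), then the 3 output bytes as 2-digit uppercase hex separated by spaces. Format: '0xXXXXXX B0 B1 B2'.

Sextets: E=4, s=44, 1=53, v=47
24-bit: (4<<18) | (44<<12) | (53<<6) | 47
      = 0x100000 | 0x02C000 | 0x000D40 | 0x00002F
      = 0x12CD6F
Bytes: (v>>16)&0xFF=12, (v>>8)&0xFF=CD, v&0xFF=6F

Answer: 0x12CD6F 12 CD 6F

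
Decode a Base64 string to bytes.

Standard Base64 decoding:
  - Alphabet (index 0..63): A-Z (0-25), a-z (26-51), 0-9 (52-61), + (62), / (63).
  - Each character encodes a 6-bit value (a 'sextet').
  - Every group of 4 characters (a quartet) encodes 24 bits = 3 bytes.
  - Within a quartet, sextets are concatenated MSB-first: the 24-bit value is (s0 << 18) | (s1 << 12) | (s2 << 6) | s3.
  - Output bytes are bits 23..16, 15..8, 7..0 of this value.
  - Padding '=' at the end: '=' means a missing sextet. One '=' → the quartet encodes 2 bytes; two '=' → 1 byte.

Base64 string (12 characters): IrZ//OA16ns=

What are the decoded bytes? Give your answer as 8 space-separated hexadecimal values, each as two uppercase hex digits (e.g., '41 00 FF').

Answer: 22 B6 7F FC E0 35 EA 7B

Derivation:
After char 0 ('I'=8): chars_in_quartet=1 acc=0x8 bytes_emitted=0
After char 1 ('r'=43): chars_in_quartet=2 acc=0x22B bytes_emitted=0
After char 2 ('Z'=25): chars_in_quartet=3 acc=0x8AD9 bytes_emitted=0
After char 3 ('/'=63): chars_in_quartet=4 acc=0x22B67F -> emit 22 B6 7F, reset; bytes_emitted=3
After char 4 ('/'=63): chars_in_quartet=1 acc=0x3F bytes_emitted=3
After char 5 ('O'=14): chars_in_quartet=2 acc=0xFCE bytes_emitted=3
After char 6 ('A'=0): chars_in_quartet=3 acc=0x3F380 bytes_emitted=3
After char 7 ('1'=53): chars_in_quartet=4 acc=0xFCE035 -> emit FC E0 35, reset; bytes_emitted=6
After char 8 ('6'=58): chars_in_quartet=1 acc=0x3A bytes_emitted=6
After char 9 ('n'=39): chars_in_quartet=2 acc=0xEA7 bytes_emitted=6
After char 10 ('s'=44): chars_in_quartet=3 acc=0x3A9EC bytes_emitted=6
Padding '=': partial quartet acc=0x3A9EC -> emit EA 7B; bytes_emitted=8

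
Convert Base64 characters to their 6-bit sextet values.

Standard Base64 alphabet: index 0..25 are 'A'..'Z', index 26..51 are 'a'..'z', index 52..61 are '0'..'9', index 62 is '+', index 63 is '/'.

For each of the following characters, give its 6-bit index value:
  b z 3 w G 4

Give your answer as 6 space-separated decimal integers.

Answer: 27 51 55 48 6 56

Derivation:
'b': a..z range, 26 + ord('b') − ord('a') = 27
'z': a..z range, 26 + ord('z') − ord('a') = 51
'3': 0..9 range, 52 + ord('3') − ord('0') = 55
'w': a..z range, 26 + ord('w') − ord('a') = 48
'G': A..Z range, ord('G') − ord('A') = 6
'4': 0..9 range, 52 + ord('4') − ord('0') = 56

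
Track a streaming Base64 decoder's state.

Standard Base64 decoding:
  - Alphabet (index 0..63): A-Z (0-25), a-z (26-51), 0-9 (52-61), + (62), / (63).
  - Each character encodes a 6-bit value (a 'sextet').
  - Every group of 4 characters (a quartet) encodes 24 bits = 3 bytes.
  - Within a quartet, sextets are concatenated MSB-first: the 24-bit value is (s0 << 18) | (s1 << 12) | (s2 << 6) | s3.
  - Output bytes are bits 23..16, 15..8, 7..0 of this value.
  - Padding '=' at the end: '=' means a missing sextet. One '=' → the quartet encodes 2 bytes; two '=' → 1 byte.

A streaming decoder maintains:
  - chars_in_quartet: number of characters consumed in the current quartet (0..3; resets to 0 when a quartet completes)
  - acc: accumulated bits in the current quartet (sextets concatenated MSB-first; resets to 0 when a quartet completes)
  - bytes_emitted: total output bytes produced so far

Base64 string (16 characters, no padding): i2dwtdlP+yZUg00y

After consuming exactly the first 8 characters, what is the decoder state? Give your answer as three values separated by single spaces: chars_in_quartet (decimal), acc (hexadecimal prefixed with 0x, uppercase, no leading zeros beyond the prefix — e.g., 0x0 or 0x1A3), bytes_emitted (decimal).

Answer: 0 0x0 6

Derivation:
After char 0 ('i'=34): chars_in_quartet=1 acc=0x22 bytes_emitted=0
After char 1 ('2'=54): chars_in_quartet=2 acc=0x8B6 bytes_emitted=0
After char 2 ('d'=29): chars_in_quartet=3 acc=0x22D9D bytes_emitted=0
After char 3 ('w'=48): chars_in_quartet=4 acc=0x8B6770 -> emit 8B 67 70, reset; bytes_emitted=3
After char 4 ('t'=45): chars_in_quartet=1 acc=0x2D bytes_emitted=3
After char 5 ('d'=29): chars_in_quartet=2 acc=0xB5D bytes_emitted=3
After char 6 ('l'=37): chars_in_quartet=3 acc=0x2D765 bytes_emitted=3
After char 7 ('P'=15): chars_in_quartet=4 acc=0xB5D94F -> emit B5 D9 4F, reset; bytes_emitted=6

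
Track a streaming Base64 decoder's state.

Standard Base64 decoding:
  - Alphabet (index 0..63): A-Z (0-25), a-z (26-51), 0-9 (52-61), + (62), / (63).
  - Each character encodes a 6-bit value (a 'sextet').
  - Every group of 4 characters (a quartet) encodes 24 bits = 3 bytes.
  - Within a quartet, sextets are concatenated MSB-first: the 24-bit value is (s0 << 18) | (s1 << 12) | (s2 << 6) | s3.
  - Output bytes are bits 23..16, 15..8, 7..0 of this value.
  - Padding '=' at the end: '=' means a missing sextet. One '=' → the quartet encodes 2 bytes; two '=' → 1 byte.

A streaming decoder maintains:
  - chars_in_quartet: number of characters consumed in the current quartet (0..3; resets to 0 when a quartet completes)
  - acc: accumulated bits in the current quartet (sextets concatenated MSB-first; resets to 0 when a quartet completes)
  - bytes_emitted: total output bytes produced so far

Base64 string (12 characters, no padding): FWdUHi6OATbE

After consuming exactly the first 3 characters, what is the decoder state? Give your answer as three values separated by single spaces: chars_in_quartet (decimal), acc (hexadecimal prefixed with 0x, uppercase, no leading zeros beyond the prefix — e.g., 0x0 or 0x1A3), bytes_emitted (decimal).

Answer: 3 0x559D 0

Derivation:
After char 0 ('F'=5): chars_in_quartet=1 acc=0x5 bytes_emitted=0
After char 1 ('W'=22): chars_in_quartet=2 acc=0x156 bytes_emitted=0
After char 2 ('d'=29): chars_in_quartet=3 acc=0x559D bytes_emitted=0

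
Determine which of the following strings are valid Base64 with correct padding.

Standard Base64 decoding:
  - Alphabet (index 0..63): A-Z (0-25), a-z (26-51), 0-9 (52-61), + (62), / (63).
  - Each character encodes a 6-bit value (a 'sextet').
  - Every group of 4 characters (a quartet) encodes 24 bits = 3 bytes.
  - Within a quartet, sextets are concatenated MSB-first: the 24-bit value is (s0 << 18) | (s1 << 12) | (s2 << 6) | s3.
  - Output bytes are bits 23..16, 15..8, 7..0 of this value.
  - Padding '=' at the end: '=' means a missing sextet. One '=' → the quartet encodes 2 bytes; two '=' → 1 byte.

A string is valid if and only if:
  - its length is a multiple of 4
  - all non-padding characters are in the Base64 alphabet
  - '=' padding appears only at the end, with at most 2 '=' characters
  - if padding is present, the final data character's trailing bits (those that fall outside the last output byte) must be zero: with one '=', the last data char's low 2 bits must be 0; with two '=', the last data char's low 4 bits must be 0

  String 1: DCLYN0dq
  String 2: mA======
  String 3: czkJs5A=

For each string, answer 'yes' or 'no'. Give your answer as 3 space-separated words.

String 1: 'DCLYN0dq' → valid
String 2: 'mA======' → invalid (6 pad chars (max 2))
String 3: 'czkJs5A=' → valid

Answer: yes no yes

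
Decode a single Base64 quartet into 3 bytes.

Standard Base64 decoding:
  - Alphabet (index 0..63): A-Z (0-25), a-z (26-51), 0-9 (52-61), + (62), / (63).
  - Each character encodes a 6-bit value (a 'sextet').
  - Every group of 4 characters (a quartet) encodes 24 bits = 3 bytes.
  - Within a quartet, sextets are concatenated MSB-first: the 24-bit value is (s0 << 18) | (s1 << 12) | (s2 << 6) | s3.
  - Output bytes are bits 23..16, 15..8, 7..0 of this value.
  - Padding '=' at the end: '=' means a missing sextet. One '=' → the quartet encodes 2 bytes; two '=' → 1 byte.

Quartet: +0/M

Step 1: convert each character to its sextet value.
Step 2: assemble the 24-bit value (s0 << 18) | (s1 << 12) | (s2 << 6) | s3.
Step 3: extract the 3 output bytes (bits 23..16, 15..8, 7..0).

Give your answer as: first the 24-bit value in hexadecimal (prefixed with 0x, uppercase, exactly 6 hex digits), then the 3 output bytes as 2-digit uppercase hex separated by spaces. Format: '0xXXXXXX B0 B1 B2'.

Answer: 0xFB4FCC FB 4F CC

Derivation:
Sextets: +=62, 0=52, /=63, M=12
24-bit: (62<<18) | (52<<12) | (63<<6) | 12
      = 0xF80000 | 0x034000 | 0x000FC0 | 0x00000C
      = 0xFB4FCC
Bytes: (v>>16)&0xFF=FB, (v>>8)&0xFF=4F, v&0xFF=CC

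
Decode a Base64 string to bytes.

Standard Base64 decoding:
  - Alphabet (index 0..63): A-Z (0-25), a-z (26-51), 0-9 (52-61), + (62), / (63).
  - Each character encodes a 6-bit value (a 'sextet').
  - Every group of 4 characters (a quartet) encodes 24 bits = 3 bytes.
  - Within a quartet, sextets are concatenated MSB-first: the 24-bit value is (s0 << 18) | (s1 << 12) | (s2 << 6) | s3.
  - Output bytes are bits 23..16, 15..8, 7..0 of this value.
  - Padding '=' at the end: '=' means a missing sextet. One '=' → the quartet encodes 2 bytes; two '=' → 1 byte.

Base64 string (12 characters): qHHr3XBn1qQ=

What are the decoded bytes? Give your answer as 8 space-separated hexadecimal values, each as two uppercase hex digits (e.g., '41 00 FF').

Answer: A8 71 EB DD 70 67 D6 A4

Derivation:
After char 0 ('q'=42): chars_in_quartet=1 acc=0x2A bytes_emitted=0
After char 1 ('H'=7): chars_in_quartet=2 acc=0xA87 bytes_emitted=0
After char 2 ('H'=7): chars_in_quartet=3 acc=0x2A1C7 bytes_emitted=0
After char 3 ('r'=43): chars_in_quartet=4 acc=0xA871EB -> emit A8 71 EB, reset; bytes_emitted=3
After char 4 ('3'=55): chars_in_quartet=1 acc=0x37 bytes_emitted=3
After char 5 ('X'=23): chars_in_quartet=2 acc=0xDD7 bytes_emitted=3
After char 6 ('B'=1): chars_in_quartet=3 acc=0x375C1 bytes_emitted=3
After char 7 ('n'=39): chars_in_quartet=4 acc=0xDD7067 -> emit DD 70 67, reset; bytes_emitted=6
After char 8 ('1'=53): chars_in_quartet=1 acc=0x35 bytes_emitted=6
After char 9 ('q'=42): chars_in_quartet=2 acc=0xD6A bytes_emitted=6
After char 10 ('Q'=16): chars_in_quartet=3 acc=0x35A90 bytes_emitted=6
Padding '=': partial quartet acc=0x35A90 -> emit D6 A4; bytes_emitted=8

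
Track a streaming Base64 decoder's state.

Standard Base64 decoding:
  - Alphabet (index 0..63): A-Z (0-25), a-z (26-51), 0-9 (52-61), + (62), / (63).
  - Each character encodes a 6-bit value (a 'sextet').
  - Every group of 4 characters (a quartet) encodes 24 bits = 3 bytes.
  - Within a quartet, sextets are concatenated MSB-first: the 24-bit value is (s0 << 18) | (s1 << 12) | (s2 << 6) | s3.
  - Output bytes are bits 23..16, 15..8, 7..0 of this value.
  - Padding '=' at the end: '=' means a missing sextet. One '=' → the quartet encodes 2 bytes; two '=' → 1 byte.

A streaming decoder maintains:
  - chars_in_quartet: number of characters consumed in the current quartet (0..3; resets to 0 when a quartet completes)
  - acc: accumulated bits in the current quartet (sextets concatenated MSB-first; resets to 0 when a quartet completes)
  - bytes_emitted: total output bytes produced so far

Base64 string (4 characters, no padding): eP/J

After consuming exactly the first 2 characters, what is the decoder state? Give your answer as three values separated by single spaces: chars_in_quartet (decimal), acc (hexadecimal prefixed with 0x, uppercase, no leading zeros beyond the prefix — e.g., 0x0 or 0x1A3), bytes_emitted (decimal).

Answer: 2 0x78F 0

Derivation:
After char 0 ('e'=30): chars_in_quartet=1 acc=0x1E bytes_emitted=0
After char 1 ('P'=15): chars_in_quartet=2 acc=0x78F bytes_emitted=0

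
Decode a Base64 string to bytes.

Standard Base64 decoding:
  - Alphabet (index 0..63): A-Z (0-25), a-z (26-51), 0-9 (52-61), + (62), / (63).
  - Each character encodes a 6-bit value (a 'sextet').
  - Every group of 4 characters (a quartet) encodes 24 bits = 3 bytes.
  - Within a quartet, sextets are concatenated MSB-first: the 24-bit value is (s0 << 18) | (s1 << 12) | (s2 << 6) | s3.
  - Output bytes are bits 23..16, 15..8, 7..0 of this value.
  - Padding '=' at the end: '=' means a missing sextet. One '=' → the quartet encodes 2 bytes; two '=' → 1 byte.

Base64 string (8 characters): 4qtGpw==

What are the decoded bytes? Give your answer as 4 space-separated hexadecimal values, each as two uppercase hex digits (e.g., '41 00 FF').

After char 0 ('4'=56): chars_in_quartet=1 acc=0x38 bytes_emitted=0
After char 1 ('q'=42): chars_in_quartet=2 acc=0xE2A bytes_emitted=0
After char 2 ('t'=45): chars_in_quartet=3 acc=0x38AAD bytes_emitted=0
After char 3 ('G'=6): chars_in_quartet=4 acc=0xE2AB46 -> emit E2 AB 46, reset; bytes_emitted=3
After char 4 ('p'=41): chars_in_quartet=1 acc=0x29 bytes_emitted=3
After char 5 ('w'=48): chars_in_quartet=2 acc=0xA70 bytes_emitted=3
Padding '==': partial quartet acc=0xA70 -> emit A7; bytes_emitted=4

Answer: E2 AB 46 A7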